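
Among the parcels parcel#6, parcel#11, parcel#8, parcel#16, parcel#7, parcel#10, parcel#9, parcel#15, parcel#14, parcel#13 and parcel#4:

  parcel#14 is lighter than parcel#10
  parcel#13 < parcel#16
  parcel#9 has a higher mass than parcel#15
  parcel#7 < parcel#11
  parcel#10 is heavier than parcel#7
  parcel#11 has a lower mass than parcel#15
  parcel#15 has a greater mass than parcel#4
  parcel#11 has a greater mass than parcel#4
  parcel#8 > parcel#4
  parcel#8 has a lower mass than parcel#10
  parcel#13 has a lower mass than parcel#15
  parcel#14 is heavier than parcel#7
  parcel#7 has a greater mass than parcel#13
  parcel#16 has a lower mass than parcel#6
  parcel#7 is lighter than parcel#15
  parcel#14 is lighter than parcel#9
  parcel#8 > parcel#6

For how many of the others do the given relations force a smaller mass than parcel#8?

The elements the relations force below parcel#8 are parcel#4, parcel#13, parcel#16, parcel#6 — no chain reaches any other.
That is 4.

4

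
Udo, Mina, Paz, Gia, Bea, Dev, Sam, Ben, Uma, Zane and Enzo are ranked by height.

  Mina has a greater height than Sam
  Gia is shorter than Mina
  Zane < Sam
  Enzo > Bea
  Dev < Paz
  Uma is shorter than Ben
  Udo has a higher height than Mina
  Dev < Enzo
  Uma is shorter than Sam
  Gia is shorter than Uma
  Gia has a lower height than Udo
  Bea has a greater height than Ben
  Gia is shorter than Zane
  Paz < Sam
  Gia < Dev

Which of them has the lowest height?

Gia

Chaining upward from Gia: directly above it, Zane, Dev, Uma, Mina, Udo; then Paz, Ben, Sam, Enzo; then Bea.
That covers every other element, and nothing is given below Gia, so Gia is the lowest height.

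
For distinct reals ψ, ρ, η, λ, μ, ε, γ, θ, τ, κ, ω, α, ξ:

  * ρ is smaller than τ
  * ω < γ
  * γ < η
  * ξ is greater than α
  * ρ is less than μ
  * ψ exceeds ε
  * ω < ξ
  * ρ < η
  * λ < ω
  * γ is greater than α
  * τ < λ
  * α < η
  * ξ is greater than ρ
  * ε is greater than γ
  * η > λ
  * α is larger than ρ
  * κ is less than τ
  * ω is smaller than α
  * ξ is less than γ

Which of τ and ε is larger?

τ < λ and λ < ω give τ < ω.
Then ω < α extends the chain to α.
Then α < ξ extends the chain to ξ.
Then ξ < γ extends the chain to γ.
Then γ < ε extends the chain to ε.
So τ < ε; ε is the larger of the two.

ε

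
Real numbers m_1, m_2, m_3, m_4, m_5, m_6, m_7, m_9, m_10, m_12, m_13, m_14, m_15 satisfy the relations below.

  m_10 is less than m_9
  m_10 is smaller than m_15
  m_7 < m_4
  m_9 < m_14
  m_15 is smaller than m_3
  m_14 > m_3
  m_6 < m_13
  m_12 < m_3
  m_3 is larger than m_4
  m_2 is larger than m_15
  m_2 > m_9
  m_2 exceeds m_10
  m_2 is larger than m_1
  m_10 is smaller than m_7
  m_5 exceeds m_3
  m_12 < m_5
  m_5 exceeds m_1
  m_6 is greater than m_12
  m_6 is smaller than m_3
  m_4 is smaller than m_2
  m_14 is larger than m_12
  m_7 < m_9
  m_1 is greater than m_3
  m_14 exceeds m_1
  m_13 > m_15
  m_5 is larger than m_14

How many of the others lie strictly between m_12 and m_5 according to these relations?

The relations place m_12 below m_5. An element lies strictly between them when it is forced above m_12 and also forced below m_5.
Above m_12: {m_6, m_3, m_1, m_13, m_14, m_2}. Below m_5: {m_10, m_7, m_15, m_9, m_6, m_4, m_3, m_1, m_14}.
Intersection: {m_6, m_3, m_1, m_14} — 4.

4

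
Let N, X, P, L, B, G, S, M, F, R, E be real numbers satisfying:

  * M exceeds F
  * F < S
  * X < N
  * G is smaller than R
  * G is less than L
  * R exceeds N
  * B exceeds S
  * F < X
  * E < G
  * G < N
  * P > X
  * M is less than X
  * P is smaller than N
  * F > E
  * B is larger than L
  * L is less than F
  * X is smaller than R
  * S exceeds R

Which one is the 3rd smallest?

L

Piecing the relations together gives one ordering: E < G < L < F < M < X < P < N < R < S < B.
The 3rd smallest is L.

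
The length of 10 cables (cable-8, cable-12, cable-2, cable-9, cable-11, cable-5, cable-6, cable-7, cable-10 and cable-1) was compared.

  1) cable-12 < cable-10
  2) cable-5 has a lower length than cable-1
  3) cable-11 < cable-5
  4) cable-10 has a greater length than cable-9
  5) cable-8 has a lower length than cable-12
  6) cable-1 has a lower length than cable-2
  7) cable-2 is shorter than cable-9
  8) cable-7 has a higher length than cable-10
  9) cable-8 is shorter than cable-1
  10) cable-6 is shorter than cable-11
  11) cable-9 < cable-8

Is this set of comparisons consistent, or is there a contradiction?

inconsistent

We have cable-8 < cable-1 stated directly, yet also cable-1 < cable-2 < cable-9 < cable-8 by chaining the others — so cable-1 < cable-8. Contradiction.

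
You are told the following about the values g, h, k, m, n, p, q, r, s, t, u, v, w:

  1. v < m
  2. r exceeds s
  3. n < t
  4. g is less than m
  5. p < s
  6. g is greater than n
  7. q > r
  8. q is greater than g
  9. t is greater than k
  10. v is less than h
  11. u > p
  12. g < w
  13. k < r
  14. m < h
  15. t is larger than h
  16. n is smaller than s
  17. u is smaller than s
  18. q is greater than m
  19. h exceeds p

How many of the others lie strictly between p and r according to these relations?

Chaining upward from p reaches: u, h, s, t, q.
Chaining downward from r reaches: k, n, u, s.
Strictly between p and r are those in both lists: u, s — 2 elements.

2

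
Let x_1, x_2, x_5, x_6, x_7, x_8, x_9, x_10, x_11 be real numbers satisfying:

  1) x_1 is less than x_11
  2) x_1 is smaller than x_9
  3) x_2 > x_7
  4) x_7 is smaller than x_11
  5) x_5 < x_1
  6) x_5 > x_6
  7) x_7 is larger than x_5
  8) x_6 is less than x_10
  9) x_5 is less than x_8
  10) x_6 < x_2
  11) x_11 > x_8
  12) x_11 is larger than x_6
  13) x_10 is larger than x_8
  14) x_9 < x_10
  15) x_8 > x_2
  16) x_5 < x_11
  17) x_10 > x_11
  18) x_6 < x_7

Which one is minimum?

x_6

x_5 is not least since x_6 < x_5; x_1 is not least since x_5 < x_1; x_7 is not least since x_6 < x_7; x_2 is not least since x_6 < x_2; x_9 is not least since x_1 < x_9; x_8 is not least since x_2 < x_8; x_11 is not least since x_6 < x_11; x_10 is not least since x_9 < x_10.
Only x_6 has nothing below it, so x_6 is the minimum.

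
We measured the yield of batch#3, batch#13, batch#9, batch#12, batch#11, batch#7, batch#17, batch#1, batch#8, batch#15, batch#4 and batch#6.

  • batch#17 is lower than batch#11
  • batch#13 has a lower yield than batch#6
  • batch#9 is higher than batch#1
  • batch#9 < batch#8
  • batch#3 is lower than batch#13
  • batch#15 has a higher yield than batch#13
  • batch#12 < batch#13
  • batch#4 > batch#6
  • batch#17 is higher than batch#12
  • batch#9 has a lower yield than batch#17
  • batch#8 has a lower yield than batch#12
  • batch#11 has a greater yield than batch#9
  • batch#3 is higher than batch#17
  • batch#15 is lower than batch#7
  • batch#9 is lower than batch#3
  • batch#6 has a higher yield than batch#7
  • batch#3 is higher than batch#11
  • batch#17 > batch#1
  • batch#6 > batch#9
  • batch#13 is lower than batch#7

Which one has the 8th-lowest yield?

Piecing the relations together gives one ordering: batch#1 < batch#9 < batch#8 < batch#12 < batch#17 < batch#11 < batch#3 < batch#13 < batch#15 < batch#7 < batch#6 < batch#4.
Counting 8 from the smallest end gives batch#13.

batch#13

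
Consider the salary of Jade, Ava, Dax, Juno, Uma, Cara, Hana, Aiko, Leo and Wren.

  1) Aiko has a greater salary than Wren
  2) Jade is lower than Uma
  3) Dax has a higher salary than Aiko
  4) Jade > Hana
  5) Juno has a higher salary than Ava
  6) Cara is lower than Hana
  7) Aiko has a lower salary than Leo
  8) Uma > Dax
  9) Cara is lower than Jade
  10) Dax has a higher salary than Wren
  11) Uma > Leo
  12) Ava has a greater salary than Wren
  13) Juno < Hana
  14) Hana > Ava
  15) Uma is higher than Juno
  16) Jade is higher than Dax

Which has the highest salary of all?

Chaining downward from Uma: directly below it, Juno, Dax, Jade, Leo; then Cara, Wren, Aiko, Ava, Hana.
That covers every other element, and nothing is given above Uma, so Uma is the highest salary.

Uma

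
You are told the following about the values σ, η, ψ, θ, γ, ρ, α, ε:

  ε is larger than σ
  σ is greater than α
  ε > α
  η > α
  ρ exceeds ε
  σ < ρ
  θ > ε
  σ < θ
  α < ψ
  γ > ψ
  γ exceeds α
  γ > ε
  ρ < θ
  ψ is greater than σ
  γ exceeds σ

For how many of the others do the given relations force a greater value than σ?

The elements the relations force above σ are ε, ρ, θ, ψ, γ — no chain reaches any other.
That is 5.

5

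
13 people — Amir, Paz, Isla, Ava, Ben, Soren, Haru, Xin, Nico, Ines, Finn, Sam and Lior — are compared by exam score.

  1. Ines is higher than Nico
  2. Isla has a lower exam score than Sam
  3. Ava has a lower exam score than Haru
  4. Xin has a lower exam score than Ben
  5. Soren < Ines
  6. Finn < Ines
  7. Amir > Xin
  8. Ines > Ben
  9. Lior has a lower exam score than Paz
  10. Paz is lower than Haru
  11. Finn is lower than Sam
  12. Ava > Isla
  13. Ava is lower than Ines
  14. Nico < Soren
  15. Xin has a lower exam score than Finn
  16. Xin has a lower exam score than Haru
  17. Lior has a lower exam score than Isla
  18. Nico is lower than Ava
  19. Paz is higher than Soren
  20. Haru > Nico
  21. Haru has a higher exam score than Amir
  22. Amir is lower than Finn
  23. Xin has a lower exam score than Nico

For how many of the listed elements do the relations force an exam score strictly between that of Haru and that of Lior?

Chaining upward from Lior reaches: Paz, Isla, Ava, Sam, Ines.
Chaining downward from Haru reaches: Xin, Amir, Nico, Soren, Paz, Isla, Ava.
Strictly between Lior and Haru are those in both lists: Paz, Isla, Ava — 3 elements.

3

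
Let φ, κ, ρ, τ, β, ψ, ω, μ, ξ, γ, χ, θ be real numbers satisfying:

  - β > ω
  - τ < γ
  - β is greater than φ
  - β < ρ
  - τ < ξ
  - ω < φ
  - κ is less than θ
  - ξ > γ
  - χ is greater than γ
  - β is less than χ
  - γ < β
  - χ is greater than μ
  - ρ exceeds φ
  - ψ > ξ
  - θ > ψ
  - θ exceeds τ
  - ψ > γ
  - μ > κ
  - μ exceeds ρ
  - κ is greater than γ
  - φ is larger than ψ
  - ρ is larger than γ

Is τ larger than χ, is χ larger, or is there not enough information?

χ

Chaining the given relations: τ < γ < ξ < ψ < φ < β < ρ < μ < χ.
So χ is larger.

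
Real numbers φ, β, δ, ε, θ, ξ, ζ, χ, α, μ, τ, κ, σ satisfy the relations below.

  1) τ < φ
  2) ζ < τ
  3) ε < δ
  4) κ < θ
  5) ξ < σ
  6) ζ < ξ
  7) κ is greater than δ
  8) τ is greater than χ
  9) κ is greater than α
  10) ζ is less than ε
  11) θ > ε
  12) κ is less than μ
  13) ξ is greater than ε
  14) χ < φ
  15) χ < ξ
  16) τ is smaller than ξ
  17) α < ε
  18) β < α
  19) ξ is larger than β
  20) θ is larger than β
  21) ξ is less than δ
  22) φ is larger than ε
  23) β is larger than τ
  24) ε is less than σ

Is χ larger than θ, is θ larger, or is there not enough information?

θ

χ < τ < β < α < ε < ξ < δ < κ < θ, by transitivity through τ, β, α, ε, ξ, δ, κ.
So θ is larger.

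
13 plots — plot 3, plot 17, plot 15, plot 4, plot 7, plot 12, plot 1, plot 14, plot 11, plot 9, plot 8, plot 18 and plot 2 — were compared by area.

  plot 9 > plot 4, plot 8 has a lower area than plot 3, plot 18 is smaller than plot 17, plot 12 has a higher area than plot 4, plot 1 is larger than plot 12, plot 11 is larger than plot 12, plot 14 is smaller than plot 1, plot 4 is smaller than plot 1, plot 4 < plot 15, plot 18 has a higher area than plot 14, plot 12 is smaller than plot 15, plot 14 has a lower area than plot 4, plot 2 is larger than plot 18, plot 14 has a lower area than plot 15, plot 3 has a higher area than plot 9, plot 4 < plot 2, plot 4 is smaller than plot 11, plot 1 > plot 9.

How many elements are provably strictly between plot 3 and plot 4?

The relations place plot 4 below plot 3. An element lies strictly between them when it is forced above plot 4 and also forced below plot 3.
Above plot 4: {plot 12, plot 15, plot 2, plot 9, plot 11, plot 1}. Below plot 3: {plot 14, plot 8, plot 9}.
Intersection: {plot 9} — 1.

1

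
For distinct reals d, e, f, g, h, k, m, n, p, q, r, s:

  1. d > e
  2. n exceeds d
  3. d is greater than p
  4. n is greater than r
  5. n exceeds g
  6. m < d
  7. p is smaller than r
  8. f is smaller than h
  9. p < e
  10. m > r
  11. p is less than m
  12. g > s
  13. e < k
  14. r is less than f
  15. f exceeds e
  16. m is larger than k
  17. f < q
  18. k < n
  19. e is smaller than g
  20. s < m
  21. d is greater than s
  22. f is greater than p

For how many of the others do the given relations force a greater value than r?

The elements the relations force above r are m, f, q, h, d, n — no chain reaches any other.
That is 6.

6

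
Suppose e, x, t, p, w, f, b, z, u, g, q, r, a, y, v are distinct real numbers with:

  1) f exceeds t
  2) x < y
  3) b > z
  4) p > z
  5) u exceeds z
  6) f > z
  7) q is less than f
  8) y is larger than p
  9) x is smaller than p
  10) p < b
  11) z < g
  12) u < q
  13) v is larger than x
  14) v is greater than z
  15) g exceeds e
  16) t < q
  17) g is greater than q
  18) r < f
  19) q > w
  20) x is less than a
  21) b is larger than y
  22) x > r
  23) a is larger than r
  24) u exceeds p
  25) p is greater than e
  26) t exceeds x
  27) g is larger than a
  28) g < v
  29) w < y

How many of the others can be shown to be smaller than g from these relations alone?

From g the given relations immediately reach z, e, a, q.
From those, r, x, w, t, u — 9 in total.
From those, p — 10 in total.
No other element is forced below g by the given relations, so the count is 10.

10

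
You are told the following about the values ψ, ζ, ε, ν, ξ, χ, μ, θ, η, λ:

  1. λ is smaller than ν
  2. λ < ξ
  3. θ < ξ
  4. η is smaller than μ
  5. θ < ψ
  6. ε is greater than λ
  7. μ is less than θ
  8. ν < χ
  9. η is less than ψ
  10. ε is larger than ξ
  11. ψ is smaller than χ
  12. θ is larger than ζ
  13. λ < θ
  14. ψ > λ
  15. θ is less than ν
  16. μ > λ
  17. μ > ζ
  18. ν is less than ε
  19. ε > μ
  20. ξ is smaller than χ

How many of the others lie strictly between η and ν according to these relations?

Chaining upward from η reaches: μ, θ, ξ, ψ, χ, ε.
Chaining downward from ν reaches: λ, ζ, μ, θ.
Strictly between η and ν are those in both lists: μ, θ — 2 elements.

2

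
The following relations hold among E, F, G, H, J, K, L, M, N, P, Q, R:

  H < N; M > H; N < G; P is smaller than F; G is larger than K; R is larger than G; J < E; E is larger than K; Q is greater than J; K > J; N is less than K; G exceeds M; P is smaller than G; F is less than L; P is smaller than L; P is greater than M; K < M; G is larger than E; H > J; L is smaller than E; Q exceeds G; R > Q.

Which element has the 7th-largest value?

Chaining the given pairs: J < H < N < K < M < P < F < L < E < G < Q < R.
The 7th largest is P.

P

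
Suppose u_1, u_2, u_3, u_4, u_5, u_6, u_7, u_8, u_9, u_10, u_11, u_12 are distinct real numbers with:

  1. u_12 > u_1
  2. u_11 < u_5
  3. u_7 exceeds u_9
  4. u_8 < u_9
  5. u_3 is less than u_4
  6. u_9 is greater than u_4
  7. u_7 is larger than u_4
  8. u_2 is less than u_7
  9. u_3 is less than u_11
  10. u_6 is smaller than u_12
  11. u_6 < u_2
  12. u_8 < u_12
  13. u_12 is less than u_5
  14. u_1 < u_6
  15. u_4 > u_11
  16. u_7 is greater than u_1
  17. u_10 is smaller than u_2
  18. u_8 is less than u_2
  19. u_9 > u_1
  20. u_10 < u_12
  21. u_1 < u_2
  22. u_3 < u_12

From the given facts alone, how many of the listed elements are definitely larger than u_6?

4

The elements the relations force above u_6 are u_2, u_7, u_12, u_5 — no chain reaches any other.
That is 4.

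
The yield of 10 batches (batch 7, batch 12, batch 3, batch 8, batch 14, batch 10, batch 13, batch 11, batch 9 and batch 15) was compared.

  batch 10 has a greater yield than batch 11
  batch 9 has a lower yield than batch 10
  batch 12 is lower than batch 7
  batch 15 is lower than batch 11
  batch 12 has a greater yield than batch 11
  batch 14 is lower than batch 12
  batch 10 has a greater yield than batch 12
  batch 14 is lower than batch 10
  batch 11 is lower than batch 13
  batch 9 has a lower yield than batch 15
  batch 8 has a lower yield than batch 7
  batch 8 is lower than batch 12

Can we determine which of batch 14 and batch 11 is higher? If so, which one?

Following every chain through batch 14: above batch 14 we get batch 12, batch 7, batch 10.
batch 11 is not reached, and no chain runs the other way from batch 11 to batch 14.
So the given relations leave the order of batch 14 and batch 11 undetermined.

undetermined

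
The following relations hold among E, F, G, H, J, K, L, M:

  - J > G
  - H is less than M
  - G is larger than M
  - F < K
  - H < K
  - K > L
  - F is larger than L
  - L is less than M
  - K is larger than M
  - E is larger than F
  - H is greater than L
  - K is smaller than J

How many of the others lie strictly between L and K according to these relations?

3

Chaining upward from L reaches: F, H, M, E, G, J.
Chaining downward from K reaches: F, H, M.
Strictly between L and K are those in both lists: F, H, M — 3 elements.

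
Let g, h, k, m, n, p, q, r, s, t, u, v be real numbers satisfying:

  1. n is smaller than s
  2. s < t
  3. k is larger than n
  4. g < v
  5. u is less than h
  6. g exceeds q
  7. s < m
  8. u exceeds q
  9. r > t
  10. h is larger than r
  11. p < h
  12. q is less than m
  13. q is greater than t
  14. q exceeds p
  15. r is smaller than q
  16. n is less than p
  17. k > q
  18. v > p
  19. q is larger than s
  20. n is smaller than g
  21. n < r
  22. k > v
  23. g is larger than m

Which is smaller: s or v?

The relevant relations are s < t; t < r; r < q; q < m; m < g; g < v.
Together: s < t < r < q < m < g < v.
So s < v; s is the smaller of the two.

s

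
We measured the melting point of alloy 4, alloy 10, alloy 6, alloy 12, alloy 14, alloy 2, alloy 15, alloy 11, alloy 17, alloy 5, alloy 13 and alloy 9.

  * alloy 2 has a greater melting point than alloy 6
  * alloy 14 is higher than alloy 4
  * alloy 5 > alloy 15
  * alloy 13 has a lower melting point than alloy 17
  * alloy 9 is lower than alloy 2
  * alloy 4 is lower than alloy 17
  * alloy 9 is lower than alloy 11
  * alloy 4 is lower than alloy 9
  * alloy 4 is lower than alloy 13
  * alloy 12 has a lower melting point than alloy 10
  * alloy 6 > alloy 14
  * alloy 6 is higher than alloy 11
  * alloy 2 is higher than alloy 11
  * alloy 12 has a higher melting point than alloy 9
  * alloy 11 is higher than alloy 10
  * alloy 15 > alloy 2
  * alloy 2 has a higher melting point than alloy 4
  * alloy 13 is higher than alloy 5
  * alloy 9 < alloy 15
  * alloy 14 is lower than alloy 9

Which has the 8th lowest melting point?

alloy 2

Piecing the relations together gives one ordering: alloy 4 < alloy 14 < alloy 9 < alloy 12 < alloy 10 < alloy 11 < alloy 6 < alloy 2 < alloy 15 < alloy 5 < alloy 13 < alloy 17.
The 8th smallest is alloy 2.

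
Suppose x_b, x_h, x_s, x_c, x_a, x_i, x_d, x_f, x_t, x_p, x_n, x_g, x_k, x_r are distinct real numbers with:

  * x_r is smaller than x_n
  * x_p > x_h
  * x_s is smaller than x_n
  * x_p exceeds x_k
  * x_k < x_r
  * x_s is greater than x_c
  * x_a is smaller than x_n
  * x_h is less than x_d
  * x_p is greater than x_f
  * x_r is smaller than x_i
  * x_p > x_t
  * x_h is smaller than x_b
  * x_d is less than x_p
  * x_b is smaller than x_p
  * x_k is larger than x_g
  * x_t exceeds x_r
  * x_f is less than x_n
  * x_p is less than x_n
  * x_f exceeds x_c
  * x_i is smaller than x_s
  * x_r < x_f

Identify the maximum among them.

x_g is not greatest since x_g < x_k; x_k is not greatest since x_k < x_p; x_r is not greatest since x_r < x_f; x_h is not greatest since x_h < x_d; x_i is not greatest since x_i < x_s; x_c is not greatest since x_c < x_s; x_b is not greatest since x_b < x_p; x_a is not greatest since x_a < x_n; x_t is not greatest since x_t < x_p; x_d is not greatest since x_d < x_p; x_s is not greatest since x_s < x_n; x_f is not greatest since x_f < x_n; x_p is not greatest since x_p < x_n.
Only x_n has nothing above it, so x_n is the maximum.

x_n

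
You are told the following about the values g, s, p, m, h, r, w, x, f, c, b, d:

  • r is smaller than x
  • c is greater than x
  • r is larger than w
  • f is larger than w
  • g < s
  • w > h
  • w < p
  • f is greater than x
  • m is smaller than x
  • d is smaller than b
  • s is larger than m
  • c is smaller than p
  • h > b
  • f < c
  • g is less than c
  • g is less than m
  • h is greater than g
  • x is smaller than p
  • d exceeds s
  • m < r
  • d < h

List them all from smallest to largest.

g < m < s < d < b < h < w < r < x < f < c < p

Each adjacent pair is fixed by a given relation: g < m; m < s; s < d; d < b; b < h; h < w; w < r; r < x; x < f; f < c; c < p. Chaining them end to end gives the full order.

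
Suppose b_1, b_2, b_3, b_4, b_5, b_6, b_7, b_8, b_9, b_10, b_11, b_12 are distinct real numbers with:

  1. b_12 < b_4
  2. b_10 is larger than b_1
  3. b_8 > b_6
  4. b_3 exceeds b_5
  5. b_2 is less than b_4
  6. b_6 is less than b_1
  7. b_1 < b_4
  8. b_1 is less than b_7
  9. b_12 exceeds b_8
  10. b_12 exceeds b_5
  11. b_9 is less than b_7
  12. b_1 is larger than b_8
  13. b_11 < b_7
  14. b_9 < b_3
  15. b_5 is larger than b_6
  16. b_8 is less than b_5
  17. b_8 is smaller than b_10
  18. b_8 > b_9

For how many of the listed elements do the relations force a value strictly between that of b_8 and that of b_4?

3

Chaining upward from b_8 reaches: b_5, b_1, b_12, b_7, b_3, b_10.
Chaining downward from b_4 reaches: b_6, b_9, b_5, b_2, b_1, b_12.
Strictly between b_8 and b_4 are those in both lists: b_5, b_1, b_12 — 3 elements.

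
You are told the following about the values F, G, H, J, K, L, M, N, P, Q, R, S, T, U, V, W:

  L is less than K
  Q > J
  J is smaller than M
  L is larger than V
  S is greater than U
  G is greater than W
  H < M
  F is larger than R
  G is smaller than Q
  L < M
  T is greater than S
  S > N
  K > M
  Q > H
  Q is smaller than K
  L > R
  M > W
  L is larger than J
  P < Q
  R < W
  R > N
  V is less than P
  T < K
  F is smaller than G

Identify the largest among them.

J is not greatest since J < Q; U is not greatest since U < S; V is not greatest since V < P; N is not greatest since N < R; R is not greatest since R < L; S is not greatest since S < T; F is not greatest since F < G; P is not greatest since P < Q; T is not greatest since T < K; L is not greatest since L < M; W is not greatest since W < M; H is not greatest since H < Q; M is not greatest since M < K; G is not greatest since G < Q; Q is not greatest since Q < K.
Only K has nothing above it, so K is the largest.

K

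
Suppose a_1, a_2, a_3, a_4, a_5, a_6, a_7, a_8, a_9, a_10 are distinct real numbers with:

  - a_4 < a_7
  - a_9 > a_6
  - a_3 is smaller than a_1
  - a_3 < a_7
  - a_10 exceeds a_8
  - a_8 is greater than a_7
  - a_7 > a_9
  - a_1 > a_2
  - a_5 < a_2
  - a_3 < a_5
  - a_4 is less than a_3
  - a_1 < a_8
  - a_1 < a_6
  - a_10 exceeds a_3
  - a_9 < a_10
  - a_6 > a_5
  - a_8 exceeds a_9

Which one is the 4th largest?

a_9

Chaining the given pairs: a_4 < a_3 < a_5 < a_2 < a_1 < a_6 < a_9 < a_7 < a_8 < a_10.
Counting 4 from the largest end gives a_9.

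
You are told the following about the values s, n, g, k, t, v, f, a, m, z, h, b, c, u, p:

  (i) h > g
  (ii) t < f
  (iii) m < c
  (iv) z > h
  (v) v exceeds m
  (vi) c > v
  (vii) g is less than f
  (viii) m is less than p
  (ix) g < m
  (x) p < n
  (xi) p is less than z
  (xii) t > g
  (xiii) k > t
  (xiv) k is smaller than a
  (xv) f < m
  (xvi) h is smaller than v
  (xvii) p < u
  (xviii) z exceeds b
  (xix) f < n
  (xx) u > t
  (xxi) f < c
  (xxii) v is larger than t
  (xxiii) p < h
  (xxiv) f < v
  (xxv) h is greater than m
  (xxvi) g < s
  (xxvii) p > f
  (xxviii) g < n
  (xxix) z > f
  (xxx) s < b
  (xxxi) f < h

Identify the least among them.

Chaining upward from g: directly above it, t, s, f, m, h, n; then k, p, b, v, z, c, u; then a.
That covers every other element, and nothing is given below g, so g is the least.

g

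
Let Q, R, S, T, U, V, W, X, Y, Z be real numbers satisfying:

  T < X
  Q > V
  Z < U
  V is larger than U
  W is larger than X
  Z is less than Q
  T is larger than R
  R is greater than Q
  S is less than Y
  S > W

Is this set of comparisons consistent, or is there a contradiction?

consistent

The single ordering Z < U < V < Q < R < T < X < W < S < Y satisfies every listed relation, so no contradiction arises.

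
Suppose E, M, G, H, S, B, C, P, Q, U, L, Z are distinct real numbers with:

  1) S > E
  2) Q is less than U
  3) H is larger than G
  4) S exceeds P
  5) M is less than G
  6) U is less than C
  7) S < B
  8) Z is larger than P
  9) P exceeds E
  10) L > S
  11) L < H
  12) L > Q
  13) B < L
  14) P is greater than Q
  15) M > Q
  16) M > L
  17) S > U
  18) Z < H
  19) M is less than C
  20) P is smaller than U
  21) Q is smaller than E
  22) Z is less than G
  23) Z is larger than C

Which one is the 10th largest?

The consecutive relations fix a unique order: Q < E < P < U < S < B < L < M < C < Z < G < H.
Counting 10 from the largest end gives P.

P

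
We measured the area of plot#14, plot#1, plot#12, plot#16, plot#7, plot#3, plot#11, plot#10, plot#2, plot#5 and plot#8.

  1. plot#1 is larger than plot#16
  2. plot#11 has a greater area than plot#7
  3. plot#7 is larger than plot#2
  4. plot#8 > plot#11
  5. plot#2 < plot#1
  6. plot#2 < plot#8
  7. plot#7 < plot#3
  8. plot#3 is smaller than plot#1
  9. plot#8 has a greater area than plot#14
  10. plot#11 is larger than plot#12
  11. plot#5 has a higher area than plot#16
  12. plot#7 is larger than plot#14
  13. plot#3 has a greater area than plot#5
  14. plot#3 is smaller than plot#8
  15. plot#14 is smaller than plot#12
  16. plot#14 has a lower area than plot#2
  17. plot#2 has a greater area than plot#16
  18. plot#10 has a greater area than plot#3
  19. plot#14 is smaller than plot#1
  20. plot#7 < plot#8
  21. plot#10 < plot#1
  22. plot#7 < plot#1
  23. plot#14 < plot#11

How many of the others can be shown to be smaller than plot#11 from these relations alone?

From plot#11 the given relations immediately reach plot#14, plot#12, plot#7.
From those, plot#2 — 4 in total.
From those, plot#16 — 5 in total.
No other element is forced below plot#11 by the given relations, so the count is 5.

5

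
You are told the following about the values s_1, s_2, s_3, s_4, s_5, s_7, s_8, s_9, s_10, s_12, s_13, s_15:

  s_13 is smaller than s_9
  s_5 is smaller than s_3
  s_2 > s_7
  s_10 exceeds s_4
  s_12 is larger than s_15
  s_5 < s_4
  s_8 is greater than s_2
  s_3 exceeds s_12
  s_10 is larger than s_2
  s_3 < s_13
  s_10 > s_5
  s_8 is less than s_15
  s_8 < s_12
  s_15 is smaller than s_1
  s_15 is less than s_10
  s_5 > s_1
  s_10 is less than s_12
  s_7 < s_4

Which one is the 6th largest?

s_4

The consecutive relations fix a unique order: s_7 < s_2 < s_8 < s_15 < s_1 < s_5 < s_4 < s_10 < s_12 < s_3 < s_13 < s_9.
Counting 6 from the largest end gives s_4.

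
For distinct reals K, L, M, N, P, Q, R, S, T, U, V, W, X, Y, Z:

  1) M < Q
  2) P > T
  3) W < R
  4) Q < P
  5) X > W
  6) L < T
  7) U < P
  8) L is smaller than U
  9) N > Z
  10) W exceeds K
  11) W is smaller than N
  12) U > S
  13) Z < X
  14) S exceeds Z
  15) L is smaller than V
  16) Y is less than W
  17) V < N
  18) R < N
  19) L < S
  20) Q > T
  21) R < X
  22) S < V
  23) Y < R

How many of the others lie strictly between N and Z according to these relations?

2

The relations place Z below N. An element lies strictly between them when it is forced above Z and also forced below N.
Above Z: {S, V, U, P, X}. Below N: {L, K, Y, S, V, W, R}.
Intersection: {S, V} — 2.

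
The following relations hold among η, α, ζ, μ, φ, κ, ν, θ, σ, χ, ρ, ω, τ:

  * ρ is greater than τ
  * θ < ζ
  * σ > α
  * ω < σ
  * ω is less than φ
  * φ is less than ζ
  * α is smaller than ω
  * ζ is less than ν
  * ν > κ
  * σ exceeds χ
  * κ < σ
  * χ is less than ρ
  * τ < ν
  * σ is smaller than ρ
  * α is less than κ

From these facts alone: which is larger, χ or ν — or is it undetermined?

Following every chain through χ: above χ we get σ, ρ.
ν is not reached, and no chain runs the other way from ν to χ.
So the given relations leave the order of χ and ν undetermined.

undetermined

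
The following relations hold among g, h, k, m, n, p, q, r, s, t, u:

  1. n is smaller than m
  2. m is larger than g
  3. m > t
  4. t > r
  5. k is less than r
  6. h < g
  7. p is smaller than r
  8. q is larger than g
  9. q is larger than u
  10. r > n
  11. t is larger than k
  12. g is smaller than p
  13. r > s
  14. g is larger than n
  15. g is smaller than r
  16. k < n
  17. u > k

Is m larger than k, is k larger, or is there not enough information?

m

Chaining the given relations: k < n < g < r < t < m.
So m is larger.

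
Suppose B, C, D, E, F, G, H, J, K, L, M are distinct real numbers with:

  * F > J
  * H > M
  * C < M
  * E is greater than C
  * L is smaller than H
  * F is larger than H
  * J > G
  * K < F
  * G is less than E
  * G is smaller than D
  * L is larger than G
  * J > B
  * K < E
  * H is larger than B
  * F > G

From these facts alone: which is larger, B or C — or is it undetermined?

Following every chain through C: above C we get M, H, F, E.
B is not reached, and no chain runs the other way from B to C.
So the given relations leave the order of C and B undetermined.

undetermined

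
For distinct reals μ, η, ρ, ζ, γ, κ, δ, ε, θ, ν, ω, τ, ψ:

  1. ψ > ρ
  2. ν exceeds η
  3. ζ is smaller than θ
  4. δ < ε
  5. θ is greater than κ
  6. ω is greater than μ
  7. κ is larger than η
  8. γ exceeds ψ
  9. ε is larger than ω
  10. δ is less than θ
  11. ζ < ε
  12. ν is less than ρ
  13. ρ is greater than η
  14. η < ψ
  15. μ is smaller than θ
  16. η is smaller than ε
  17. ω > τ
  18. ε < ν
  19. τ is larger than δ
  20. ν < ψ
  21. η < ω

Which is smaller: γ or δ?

δ

δ < τ and τ < ω give δ < ω.
With ω < ε: δ < τ < ω < ε.
Then ε < ν extends the chain to ν.
Then ν < ψ extends the chain to ψ.
Then ψ < γ extends the chain to γ.
So δ < γ; δ is the smaller of the two.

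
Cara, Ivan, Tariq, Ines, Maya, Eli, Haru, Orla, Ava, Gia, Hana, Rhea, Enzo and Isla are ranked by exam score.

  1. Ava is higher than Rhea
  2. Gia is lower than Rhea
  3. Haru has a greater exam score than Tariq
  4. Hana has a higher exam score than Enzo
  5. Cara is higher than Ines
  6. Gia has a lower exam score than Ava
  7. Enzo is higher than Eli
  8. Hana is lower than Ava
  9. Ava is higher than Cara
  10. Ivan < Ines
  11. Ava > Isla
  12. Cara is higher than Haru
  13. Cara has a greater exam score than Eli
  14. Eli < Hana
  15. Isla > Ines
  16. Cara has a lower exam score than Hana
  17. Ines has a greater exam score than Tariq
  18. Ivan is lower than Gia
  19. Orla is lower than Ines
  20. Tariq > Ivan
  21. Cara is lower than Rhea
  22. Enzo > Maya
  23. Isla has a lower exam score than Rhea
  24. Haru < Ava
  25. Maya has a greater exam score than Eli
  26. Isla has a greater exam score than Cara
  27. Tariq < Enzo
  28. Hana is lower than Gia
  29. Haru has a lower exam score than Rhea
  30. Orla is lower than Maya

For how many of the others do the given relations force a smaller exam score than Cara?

Directly below Cara: Eli, Haru, Ines.
One step further: Orla, Ivan, Tariq (6 so far).
No other element is forced below Cara by the given relations, so the count is 6.

6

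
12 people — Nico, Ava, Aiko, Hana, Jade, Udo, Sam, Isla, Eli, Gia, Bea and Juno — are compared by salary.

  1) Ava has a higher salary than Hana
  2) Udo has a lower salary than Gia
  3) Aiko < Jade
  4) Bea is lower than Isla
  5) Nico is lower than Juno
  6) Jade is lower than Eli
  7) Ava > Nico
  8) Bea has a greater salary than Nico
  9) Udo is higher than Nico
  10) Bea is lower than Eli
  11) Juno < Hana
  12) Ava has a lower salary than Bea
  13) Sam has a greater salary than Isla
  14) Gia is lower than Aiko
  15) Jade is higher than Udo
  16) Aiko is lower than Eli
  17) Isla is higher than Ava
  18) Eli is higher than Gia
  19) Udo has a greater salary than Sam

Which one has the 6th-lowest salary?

Isla

Piecing the relations together gives one ordering: Nico < Juno < Hana < Ava < Bea < Isla < Sam < Udo < Gia < Aiko < Jade < Eli.
The 6th smallest is Isla.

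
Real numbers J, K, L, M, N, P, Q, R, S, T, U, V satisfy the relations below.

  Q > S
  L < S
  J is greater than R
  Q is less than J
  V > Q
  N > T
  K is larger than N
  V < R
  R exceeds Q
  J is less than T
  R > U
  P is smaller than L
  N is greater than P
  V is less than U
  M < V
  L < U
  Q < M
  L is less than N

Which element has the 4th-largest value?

J

Piecing the relations together gives one ordering: P < L < S < Q < M < V < U < R < J < T < N < K.
The 4th largest is J.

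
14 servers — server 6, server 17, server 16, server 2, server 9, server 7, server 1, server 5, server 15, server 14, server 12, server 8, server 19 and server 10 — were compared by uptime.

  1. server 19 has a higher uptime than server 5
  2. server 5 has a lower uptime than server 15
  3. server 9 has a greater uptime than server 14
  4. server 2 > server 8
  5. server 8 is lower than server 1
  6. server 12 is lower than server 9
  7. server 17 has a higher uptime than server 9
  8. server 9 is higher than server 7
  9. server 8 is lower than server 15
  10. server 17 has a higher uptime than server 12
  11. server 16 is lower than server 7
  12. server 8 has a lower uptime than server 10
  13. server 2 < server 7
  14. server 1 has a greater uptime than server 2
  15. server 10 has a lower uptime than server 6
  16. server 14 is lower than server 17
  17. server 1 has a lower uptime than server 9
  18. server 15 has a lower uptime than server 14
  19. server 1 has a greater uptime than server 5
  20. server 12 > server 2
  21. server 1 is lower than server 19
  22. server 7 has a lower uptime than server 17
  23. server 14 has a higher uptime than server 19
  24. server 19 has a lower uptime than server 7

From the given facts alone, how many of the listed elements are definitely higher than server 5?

7

Directly above server 5: server 15, server 1, server 19.
One step further: server 14, server 7, server 9 (6 so far).
One step further: server 17 (7 so far).
Nothing else is reachable above server 5; 7 in all.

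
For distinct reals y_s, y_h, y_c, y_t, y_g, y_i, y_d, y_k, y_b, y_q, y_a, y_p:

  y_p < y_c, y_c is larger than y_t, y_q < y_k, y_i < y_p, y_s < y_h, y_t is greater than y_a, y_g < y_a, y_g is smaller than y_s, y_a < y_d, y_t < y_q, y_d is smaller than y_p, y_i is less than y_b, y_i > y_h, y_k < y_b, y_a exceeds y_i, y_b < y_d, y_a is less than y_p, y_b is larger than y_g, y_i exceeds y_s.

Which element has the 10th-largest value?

y_h

Chaining the given pairs: y_g < y_s < y_h < y_i < y_a < y_t < y_q < y_k < y_b < y_d < y_p < y_c.
Counting 10 from the largest end gives y_h.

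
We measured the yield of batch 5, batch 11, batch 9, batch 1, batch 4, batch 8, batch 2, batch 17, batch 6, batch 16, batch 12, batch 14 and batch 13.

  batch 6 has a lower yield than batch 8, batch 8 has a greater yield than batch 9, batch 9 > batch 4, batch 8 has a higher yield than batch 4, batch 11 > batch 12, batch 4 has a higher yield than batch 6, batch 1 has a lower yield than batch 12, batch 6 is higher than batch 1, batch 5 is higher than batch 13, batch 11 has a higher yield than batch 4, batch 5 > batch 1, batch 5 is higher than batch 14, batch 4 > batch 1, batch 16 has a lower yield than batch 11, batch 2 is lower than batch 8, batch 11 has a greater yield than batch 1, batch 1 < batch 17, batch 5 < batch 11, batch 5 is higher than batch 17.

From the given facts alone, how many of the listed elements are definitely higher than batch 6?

4

Directly above batch 6: batch 4, batch 8.
One step further: batch 9, batch 11 (4 so far).
No other element is forced above batch 6 by the given relations, so the count is 4.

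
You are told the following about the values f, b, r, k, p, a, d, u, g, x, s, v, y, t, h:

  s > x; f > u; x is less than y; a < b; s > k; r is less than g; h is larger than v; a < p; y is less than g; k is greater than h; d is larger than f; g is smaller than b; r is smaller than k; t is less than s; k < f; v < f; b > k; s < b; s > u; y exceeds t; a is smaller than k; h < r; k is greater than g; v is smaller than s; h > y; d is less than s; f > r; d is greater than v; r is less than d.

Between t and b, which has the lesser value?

t

Link the given pairs in sequence: t < y; y < h; h < r; r < g; g < k; k < f; f < d; d < s; s < b.
Together: t < y < h < r < g < k < f < d < s < b.
So t < b; t is the smaller of the two.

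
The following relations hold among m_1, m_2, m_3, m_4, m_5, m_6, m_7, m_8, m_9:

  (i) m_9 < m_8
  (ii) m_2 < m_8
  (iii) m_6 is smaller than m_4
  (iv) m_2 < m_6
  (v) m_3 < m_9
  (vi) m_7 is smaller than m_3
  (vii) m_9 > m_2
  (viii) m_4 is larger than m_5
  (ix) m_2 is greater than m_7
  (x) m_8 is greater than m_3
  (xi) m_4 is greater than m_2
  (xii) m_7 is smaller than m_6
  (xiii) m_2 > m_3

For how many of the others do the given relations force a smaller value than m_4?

The elements the relations force below m_4 are m_7, m_3, m_2, m_6, m_5 — no chain reaches any other.
That is 5.

5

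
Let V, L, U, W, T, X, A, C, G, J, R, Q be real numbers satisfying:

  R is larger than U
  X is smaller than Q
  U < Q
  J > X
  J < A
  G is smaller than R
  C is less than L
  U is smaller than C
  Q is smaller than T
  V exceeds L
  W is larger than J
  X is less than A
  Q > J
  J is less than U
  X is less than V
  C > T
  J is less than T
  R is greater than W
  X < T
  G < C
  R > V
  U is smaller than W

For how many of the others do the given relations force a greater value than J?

The elements the relations force above J are U, Q, A, T, C, L, V, W, R — no chain reaches any other.
That is 9.

9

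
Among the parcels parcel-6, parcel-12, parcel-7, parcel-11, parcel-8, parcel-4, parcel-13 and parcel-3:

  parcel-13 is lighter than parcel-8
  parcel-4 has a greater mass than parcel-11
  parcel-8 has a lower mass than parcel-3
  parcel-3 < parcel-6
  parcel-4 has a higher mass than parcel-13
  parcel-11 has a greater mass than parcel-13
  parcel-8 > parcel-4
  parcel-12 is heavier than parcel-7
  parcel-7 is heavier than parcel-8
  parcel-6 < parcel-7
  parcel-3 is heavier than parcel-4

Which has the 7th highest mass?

parcel-11

Piecing the relations together gives one ordering: parcel-13 < parcel-11 < parcel-4 < parcel-8 < parcel-3 < parcel-6 < parcel-7 < parcel-12.
Counting 7 from the largest end gives parcel-11.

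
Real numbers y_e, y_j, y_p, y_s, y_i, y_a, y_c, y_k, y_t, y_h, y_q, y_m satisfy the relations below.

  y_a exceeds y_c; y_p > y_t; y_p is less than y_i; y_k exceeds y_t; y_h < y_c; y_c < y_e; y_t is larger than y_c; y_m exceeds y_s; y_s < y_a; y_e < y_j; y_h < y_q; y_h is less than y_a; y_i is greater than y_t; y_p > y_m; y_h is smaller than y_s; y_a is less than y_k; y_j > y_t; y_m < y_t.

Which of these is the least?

y_h

y_c is not least since y_h < y_c; y_s is not least since y_h < y_s; y_a is not least since y_h < y_a; y_m is not least since y_s < y_m; y_t is not least since y_c < y_t; y_k is not least since y_t < y_k; y_p is not least since y_t < y_p; y_q is not least since y_h < y_q; y_e is not least since y_c < y_e; y_j is not least since y_e < y_j; y_i is not least since y_t < y_i.
Only y_h has nothing below it, so y_h is the least.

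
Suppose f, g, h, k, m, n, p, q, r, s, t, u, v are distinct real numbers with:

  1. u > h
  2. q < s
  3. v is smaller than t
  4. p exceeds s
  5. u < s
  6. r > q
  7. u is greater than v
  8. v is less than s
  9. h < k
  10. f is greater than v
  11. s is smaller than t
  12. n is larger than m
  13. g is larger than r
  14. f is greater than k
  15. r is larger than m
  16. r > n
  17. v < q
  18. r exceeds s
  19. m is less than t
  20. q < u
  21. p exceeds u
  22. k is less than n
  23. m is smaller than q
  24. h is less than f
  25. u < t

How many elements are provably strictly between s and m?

Chaining upward from m reaches: q, u, n, t, r, g, p.
Chaining downward from s reaches: v, h, q, u.
Strictly between m and s are those in both lists: q, u — 2 elements.

2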